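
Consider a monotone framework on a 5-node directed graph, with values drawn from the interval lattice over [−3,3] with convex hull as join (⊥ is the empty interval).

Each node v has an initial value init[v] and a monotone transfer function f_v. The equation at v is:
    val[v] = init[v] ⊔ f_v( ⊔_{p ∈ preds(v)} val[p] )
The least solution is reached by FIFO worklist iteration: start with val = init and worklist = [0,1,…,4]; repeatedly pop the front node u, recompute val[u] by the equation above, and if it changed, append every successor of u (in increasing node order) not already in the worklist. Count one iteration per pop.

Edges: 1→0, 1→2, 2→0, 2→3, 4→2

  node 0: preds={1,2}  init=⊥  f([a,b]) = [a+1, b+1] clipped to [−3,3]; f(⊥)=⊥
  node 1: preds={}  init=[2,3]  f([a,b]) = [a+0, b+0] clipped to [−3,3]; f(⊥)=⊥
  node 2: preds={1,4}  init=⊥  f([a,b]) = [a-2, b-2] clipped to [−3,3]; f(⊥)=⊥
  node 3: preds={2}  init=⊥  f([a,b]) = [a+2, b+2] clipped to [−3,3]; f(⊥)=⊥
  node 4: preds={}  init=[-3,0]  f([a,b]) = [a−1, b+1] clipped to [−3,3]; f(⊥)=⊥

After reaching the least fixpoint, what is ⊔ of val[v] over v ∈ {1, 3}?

[-1,3]

Iteration log — 6 steps:
  step 1. node 0  ⊔preds=[2,3]  new=[3,3]  old=⊥  +wl: 
  step 2. node 1  ⊔preds=⊥  new=[2,3]  stable
  step 3. node 2  ⊔preds=[-3,3]  new=[-3,1]  old=⊥  +wl: 0
  step 4. node 3  ⊔preds=[-3,1]  new=[-1,3]  old=⊥  +wl: 
  step 5. node 4  ⊔preds=⊥  new=[-3,0]  stable
  step 6. node 0  ⊔preds=[-3,3]  new=[-2,3]  old=[3,3]  +wl: 

Least fixpoint reached:
  node 0: [-2,3]
  node 1: [2,3]
  node 2: [-3,1]
  node 3: [-1,3]
  node 4: [-3,0]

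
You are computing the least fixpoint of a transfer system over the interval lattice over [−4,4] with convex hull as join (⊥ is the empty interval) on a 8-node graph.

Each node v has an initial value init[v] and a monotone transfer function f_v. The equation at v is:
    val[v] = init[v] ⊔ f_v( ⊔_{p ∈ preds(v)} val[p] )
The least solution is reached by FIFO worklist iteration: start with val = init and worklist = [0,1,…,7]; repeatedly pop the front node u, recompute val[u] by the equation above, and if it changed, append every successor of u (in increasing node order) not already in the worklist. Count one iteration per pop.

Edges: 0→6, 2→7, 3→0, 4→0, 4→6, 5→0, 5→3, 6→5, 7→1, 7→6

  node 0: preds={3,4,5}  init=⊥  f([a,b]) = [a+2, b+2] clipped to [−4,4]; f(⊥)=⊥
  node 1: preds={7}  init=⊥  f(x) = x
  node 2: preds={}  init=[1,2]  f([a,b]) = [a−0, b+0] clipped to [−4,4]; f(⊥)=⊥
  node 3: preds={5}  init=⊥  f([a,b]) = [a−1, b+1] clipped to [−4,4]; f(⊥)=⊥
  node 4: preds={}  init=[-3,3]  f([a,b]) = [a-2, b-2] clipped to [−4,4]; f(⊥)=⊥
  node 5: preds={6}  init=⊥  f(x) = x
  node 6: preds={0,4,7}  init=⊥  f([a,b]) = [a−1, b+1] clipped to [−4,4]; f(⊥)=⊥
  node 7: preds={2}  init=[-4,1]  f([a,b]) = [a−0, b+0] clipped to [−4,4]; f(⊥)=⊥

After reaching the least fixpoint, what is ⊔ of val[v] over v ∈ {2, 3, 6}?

Worklist (15 pops):
  #1 pop 0: in=[-3,3] → [-1,4] (was ⊥); enqueue []
  #2 pop 1: in=[-4,1] → [-4,1] (was ⊥); enqueue []
  #3 pop 2: in=⊥ → [1,2] (no change)
  #4 pop 3: in=⊥ → ⊥ (no change)
  #5 pop 4: in=⊥ → [-3,3] (no change)
  #6 pop 5: in=⊥ → ⊥ (no change)
  #7 pop 6: in=[-4,4] → [-4,4] (was ⊥); enqueue [5]
  #8 pop 7: in=[1,2] → [-4,2] (was [-4,1]); enqueue [1,6]
  #9 pop 5: in=[-4,4] → [-4,4] (was ⊥); enqueue [0,3]
  #10 pop 1: in=[-4,2] → [-4,2] (was [-4,1]); enqueue []
  #11 pop 6: in=[-4,4] → [-4,4] (no change)
  #12 pop 0: in=[-4,4] → [-2,4] (was [-1,4]); enqueue [6]
  #13 pop 3: in=[-4,4] → [-4,4] (was ⊥); enqueue [0]
  #14 pop 6: in=[-4,4] → [-4,4] (no change)
  #15 pop 0: in=[-4,4] → [-2,4] (no change)

Fixpoint:
  val[0] = [-2,4]
  val[1] = [-4,2]
  val[2] = [1,2]
  val[3] = [-4,4]
  val[4] = [-3,3]
  val[5] = [-4,4]
  val[6] = [-4,4]
  val[7] = [-4,2]

[-4,4]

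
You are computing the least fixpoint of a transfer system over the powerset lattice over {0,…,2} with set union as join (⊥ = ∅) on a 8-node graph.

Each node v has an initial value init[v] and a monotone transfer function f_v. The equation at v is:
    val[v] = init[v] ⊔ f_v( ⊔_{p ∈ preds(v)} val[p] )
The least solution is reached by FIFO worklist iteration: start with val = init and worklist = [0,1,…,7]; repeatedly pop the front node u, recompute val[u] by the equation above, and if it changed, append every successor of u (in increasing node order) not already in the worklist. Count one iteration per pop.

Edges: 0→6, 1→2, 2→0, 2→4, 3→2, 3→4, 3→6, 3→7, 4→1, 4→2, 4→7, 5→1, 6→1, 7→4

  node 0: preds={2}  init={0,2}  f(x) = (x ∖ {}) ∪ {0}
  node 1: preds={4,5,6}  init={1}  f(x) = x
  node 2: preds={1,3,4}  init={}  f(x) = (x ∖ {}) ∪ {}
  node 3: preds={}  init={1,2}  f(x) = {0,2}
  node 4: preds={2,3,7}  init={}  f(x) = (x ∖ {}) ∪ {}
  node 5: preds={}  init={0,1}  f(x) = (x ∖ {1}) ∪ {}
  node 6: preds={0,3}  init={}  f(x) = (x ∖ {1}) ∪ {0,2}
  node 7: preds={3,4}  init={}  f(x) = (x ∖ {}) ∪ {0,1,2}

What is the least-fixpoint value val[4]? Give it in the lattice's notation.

Worklist (14 pops):
  #1 pop 0: in={} → {0,2} (no change)
  #2 pop 1: in={0,1} → {0,1} (was {1}); enqueue []
  #3 pop 2: in={0,1,2} → {0,1,2} (was {}); enqueue [0]
  #4 pop 3: in={} → {0,1,2} (was {1,2}); enqueue [2]
  #5 pop 4: in={0,1,2} → {0,1,2} (was {}); enqueue [1]
  #6 pop 5: in={} → {0,1} (no change)
  #7 pop 6: in={0,1,2} → {0,2} (was {}); enqueue []
  #8 pop 7: in={0,1,2} → {0,1,2} (was {}); enqueue [4]
  #9 pop 0: in={0,1,2} → {0,1,2} (was {0,2}); enqueue [6]
  #10 pop 2: in={0,1,2} → {0,1,2} (no change)
  #11 pop 1: in={0,1,2} → {0,1,2} (was {0,1}); enqueue [2]
  #12 pop 4: in={0,1,2} → {0,1,2} (no change)
  #13 pop 6: in={0,1,2} → {0,2} (no change)
  #14 pop 2: in={0,1,2} → {0,1,2} (no change)

Fixpoint:
  val[0] = {0,1,2}
  val[1] = {0,1,2}
  val[2] = {0,1,2}
  val[3] = {0,1,2}
  val[4] = {0,1,2}
  val[5] = {0,1}
  val[6] = {0,2}
  val[7] = {0,1,2}

{0,1,2}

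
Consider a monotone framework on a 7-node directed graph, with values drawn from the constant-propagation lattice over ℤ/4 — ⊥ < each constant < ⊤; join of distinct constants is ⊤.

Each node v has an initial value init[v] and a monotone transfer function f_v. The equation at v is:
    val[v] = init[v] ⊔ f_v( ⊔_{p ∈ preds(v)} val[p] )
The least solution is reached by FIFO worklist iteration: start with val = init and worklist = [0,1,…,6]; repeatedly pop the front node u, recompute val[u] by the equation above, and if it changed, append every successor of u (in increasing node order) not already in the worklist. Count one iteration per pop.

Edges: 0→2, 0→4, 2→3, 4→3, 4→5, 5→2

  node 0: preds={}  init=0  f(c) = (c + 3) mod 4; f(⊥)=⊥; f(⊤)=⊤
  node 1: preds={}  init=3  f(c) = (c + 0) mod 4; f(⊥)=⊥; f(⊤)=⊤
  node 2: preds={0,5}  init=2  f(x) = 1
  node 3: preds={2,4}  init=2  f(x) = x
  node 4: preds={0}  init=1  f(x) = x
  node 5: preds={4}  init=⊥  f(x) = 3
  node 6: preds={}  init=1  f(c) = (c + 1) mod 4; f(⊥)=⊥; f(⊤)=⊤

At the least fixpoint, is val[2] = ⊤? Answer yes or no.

Iteration log — 9 steps:
  step 1. node 0  ⊔preds=⊥  new=0  stable
  step 2. node 1  ⊔preds=⊥  new=3  stable
  step 3. node 2  ⊔preds=0  new=⊤  old=2  +wl: 
  step 4. node 3  ⊔preds=⊤  new=⊤  old=2  +wl: 
  step 5. node 4  ⊔preds=0  new=⊤  old=1  +wl: 3
  step 6. node 5  ⊔preds=⊤  new=3  old=⊥  +wl: 2
  step 7. node 6  ⊔preds=⊥  new=1  stable
  step 8. node 3  ⊔preds=⊤  new=⊤  stable
  step 9. node 2  ⊔preds=⊤  new=⊤  stable

Least fixpoint reached:
  node 0: 0
  node 1: 3
  node 2: ⊤
  node 3: ⊤
  node 4: ⊤
  node 5: 3
  node 6: 1

yes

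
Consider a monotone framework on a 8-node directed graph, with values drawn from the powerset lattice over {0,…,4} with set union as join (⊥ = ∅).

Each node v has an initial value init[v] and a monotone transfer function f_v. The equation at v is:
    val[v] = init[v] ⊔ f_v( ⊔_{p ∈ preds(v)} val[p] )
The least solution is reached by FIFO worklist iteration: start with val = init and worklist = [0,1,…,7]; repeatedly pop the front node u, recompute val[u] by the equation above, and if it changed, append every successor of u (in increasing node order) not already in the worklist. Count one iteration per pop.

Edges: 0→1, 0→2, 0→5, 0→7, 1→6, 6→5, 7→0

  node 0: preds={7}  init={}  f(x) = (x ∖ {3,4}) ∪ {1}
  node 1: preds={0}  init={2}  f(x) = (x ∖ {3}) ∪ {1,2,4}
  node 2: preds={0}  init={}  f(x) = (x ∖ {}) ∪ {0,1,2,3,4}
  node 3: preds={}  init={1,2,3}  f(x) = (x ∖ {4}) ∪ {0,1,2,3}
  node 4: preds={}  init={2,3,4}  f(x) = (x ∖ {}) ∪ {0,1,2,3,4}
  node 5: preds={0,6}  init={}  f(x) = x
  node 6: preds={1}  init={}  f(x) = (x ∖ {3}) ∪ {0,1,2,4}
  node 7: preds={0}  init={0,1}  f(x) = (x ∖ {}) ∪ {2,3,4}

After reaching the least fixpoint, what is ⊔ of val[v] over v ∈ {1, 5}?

Worklist (14 pops):
  #1 pop 0: in={0,1} → {0,1} (was {}); enqueue []
  #2 pop 1: in={0,1} → {0,1,2,4} (was {2}); enqueue []
  #3 pop 2: in={0,1} → {0,1,2,3,4} (was {}); enqueue []
  #4 pop 3: in={} → {0,1,2,3} (was {1,2,3}); enqueue []
  #5 pop 4: in={} → {0,1,2,3,4} (was {2,3,4}); enqueue []
  #6 pop 5: in={0,1} → {0,1} (was {}); enqueue []
  #7 pop 6: in={0,1,2,4} → {0,1,2,4} (was {}); enqueue [5]
  #8 pop 7: in={0,1} → {0,1,2,3,4} (was {0,1}); enqueue [0]
  #9 pop 5: in={0,1,2,4} → {0,1,2,4} (was {0,1}); enqueue []
  #10 pop 0: in={0,1,2,3,4} → {0,1,2} (was {0,1}); enqueue [1,2,5,7]
  #11 pop 1: in={0,1,2} → {0,1,2,4} (no change)
  #12 pop 2: in={0,1,2} → {0,1,2,3,4} (no change)
  #13 pop 5: in={0,1,2,4} → {0,1,2,4} (no change)
  #14 pop 7: in={0,1,2} → {0,1,2,3,4} (no change)

Fixpoint:
  val[0] = {0,1,2}
  val[1] = {0,1,2,4}
  val[2] = {0,1,2,3,4}
  val[3] = {0,1,2,3}
  val[4] = {0,1,2,3,4}
  val[5] = {0,1,2,4}
  val[6] = {0,1,2,4}
  val[7] = {0,1,2,3,4}

{0,1,2,4}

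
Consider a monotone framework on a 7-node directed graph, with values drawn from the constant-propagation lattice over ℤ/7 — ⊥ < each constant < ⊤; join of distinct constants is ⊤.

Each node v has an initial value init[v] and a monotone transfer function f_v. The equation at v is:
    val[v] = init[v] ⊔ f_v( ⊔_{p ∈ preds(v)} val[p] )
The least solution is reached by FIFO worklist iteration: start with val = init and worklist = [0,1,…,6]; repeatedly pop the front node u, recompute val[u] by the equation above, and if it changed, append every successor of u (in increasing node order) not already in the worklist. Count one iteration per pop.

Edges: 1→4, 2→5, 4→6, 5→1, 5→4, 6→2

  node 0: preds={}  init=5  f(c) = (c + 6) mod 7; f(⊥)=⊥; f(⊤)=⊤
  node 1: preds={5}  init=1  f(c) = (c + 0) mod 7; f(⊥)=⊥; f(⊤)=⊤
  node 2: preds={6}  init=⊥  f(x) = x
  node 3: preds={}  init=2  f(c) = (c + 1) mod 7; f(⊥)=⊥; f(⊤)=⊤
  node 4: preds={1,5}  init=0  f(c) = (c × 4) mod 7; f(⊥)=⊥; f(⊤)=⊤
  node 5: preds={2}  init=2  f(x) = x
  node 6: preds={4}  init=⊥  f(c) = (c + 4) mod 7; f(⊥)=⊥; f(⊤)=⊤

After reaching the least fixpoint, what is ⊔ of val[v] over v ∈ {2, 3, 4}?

Iteration log — 11 steps:
  step 1. node 0  ⊔preds=⊥  new=5  stable
  step 2. node 1  ⊔preds=2  new=⊤  old=1  +wl: 
  step 3. node 2  ⊔preds=⊥  new=⊥  stable
  step 4. node 3  ⊔preds=⊥  new=2  stable
  step 5. node 4  ⊔preds=⊤  new=⊤  old=0  +wl: 
  step 6. node 5  ⊔preds=⊥  new=2  stable
  step 7. node 6  ⊔preds=⊤  new=⊤  old=⊥  +wl: 2
  step 8. node 2  ⊔preds=⊤  new=⊤  old=⊥  +wl: 5
  step 9. node 5  ⊔preds=⊤  new=⊤  old=2  +wl: 1,4
  step 10. node 1  ⊔preds=⊤  new=⊤  stable
  step 11. node 4  ⊔preds=⊤  new=⊤  stable

Least fixpoint reached:
  node 0: 5
  node 1: ⊤
  node 2: ⊤
  node 3: 2
  node 4: ⊤
  node 5: ⊤
  node 6: ⊤

⊤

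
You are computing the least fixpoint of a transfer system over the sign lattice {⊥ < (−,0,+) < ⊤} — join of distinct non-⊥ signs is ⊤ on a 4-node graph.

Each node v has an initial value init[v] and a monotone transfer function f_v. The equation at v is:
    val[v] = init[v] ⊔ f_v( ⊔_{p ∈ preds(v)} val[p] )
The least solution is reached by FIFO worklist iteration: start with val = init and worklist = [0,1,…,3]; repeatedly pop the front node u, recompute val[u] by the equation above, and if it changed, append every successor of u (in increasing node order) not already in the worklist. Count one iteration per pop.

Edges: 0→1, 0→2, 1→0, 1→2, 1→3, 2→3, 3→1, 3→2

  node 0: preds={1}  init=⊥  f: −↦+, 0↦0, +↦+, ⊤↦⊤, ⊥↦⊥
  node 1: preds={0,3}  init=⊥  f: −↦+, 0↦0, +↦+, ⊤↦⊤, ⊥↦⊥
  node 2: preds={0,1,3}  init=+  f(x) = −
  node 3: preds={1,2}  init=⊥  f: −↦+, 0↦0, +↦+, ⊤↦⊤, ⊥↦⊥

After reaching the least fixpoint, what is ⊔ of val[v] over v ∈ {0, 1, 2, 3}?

⊤

Worklist (10 pops):
  #1 pop 0: in=⊥ → ⊥ (no change)
  #2 pop 1: in=⊥ → ⊥ (no change)
  #3 pop 2: in=⊥ → ⊤ (was +); enqueue []
  #4 pop 3: in=⊤ → ⊤ (was ⊥); enqueue [1,2]
  #5 pop 1: in=⊤ → ⊤ (was ⊥); enqueue [0,3]
  #6 pop 2: in=⊤ → ⊤ (no change)
  #7 pop 0: in=⊤ → ⊤ (was ⊥); enqueue [1,2]
  #8 pop 3: in=⊤ → ⊤ (no change)
  #9 pop 1: in=⊤ → ⊤ (no change)
  #10 pop 2: in=⊤ → ⊤ (no change)

Fixpoint:
  val[0] = ⊤
  val[1] = ⊤
  val[2] = ⊤
  val[3] = ⊤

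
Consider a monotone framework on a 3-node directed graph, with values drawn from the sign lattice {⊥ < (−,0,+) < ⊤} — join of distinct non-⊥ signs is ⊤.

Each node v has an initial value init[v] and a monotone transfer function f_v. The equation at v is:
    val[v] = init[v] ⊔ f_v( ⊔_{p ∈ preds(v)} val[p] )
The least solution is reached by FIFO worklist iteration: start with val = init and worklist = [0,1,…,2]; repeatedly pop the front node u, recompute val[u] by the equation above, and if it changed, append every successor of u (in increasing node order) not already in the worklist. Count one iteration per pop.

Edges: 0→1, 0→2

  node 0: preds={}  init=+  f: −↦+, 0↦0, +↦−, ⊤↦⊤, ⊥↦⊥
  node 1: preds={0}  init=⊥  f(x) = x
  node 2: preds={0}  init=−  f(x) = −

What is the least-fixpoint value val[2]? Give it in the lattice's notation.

−

Worklist (3 pops):
  #1 pop 0: in=⊥ → + (no change)
  #2 pop 1: in=+ → + (was ⊥); enqueue []
  #3 pop 2: in=+ → − (no change)

Fixpoint:
  val[0] = +
  val[1] = +
  val[2] = −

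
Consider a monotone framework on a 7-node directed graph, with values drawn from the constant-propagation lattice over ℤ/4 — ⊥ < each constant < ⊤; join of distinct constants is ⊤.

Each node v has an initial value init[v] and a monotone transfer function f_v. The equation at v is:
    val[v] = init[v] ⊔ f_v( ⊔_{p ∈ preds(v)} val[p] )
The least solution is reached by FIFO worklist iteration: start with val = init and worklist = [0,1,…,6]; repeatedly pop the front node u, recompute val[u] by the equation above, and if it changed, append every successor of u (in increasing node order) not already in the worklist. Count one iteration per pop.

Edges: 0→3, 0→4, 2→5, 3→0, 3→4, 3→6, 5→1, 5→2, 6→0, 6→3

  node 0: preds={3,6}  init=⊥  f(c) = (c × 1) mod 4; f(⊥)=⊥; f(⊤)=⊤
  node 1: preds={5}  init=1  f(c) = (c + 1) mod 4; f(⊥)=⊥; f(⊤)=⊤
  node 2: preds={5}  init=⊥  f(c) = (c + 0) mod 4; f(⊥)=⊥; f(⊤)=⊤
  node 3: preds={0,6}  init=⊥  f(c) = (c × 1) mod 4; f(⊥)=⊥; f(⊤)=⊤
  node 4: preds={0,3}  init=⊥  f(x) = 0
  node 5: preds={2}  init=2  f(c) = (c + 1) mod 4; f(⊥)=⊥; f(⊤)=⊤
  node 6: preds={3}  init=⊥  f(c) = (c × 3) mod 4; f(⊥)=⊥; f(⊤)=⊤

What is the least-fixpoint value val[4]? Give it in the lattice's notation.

Iteration log — 10 steps:
  step 1. node 0  ⊔preds=⊥  new=⊥  stable
  step 2. node 1  ⊔preds=2  new=⊤  old=1  +wl: 
  step 3. node 2  ⊔preds=2  new=2  old=⊥  +wl: 
  step 4. node 3  ⊔preds=⊥  new=⊥  stable
  step 5. node 4  ⊔preds=⊥  new=0  old=⊥  +wl: 
  step 6. node 5  ⊔preds=2  new=⊤  old=2  +wl: 1,2
  step 7. node 6  ⊔preds=⊥  new=⊥  stable
  step 8. node 1  ⊔preds=⊤  new=⊤  stable
  step 9. node 2  ⊔preds=⊤  new=⊤  old=2  +wl: 5
  step 10. node 5  ⊔preds=⊤  new=⊤  stable

Least fixpoint reached:
  node 0: ⊥
  node 1: ⊤
  node 2: ⊤
  node 3: ⊥
  node 4: 0
  node 5: ⊤
  node 6: ⊥

0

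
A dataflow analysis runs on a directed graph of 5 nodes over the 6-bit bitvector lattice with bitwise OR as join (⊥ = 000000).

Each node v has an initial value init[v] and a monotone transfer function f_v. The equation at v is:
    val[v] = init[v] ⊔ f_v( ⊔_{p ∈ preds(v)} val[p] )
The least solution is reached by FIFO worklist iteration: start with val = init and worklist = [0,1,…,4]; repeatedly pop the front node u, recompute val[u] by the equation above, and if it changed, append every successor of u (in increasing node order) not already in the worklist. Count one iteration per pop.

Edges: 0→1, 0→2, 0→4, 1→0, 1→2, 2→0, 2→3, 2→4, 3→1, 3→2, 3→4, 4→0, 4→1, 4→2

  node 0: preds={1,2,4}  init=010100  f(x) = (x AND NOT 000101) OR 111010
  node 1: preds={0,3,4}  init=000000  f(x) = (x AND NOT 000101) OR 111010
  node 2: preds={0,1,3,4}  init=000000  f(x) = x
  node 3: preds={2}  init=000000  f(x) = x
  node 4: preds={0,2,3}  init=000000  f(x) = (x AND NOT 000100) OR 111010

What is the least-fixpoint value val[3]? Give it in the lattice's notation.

Worklist (8 pops):
  #1 pop 0: in=000000 → 111110 (was 010100); enqueue []
  #2 pop 1: in=111110 → 111010 (was 000000); enqueue [0]
  #3 pop 2: in=111110 → 111110 (was 000000); enqueue []
  #4 pop 3: in=111110 → 111110 (was 000000); enqueue [1,2]
  #5 pop 4: in=111110 → 111010 (was 000000); enqueue []
  #6 pop 0: in=111110 → 111110 (no change)
  #7 pop 1: in=111110 → 111010 (no change)
  #8 pop 2: in=111110 → 111110 (no change)

Fixpoint:
  val[0] = 111110
  val[1] = 111010
  val[2] = 111110
  val[3] = 111110
  val[4] = 111010

111110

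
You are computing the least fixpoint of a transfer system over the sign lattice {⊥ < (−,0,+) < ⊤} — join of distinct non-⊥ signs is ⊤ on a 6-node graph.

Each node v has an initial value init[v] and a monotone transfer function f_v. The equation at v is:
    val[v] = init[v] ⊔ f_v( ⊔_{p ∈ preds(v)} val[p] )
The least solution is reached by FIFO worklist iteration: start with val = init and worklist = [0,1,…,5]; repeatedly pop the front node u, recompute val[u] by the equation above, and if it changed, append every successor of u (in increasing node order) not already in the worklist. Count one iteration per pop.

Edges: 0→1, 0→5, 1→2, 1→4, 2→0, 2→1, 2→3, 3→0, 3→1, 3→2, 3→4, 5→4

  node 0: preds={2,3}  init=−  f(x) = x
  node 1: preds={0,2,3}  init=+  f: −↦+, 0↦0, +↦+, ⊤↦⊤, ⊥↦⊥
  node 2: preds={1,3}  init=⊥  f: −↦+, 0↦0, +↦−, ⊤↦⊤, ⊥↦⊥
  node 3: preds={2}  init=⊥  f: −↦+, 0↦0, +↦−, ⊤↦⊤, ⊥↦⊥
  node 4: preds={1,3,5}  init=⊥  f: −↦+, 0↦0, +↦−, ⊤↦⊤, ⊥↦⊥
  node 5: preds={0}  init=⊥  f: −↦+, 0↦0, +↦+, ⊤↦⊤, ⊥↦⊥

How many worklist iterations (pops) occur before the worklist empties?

18

Trace (18 dequeues):
  [1] u=0 | in ⊥ | out − | ==
  [2] u=1 | in − | out + | ==
  [3] u=2 | in + | out − | prev ⊥ | push {0,1}
  [4] u=3 | in − | out + | prev ⊥ | push {2}
  [5] u=4 | in + | out − | prev ⊥ | push {}
  [6] u=5 | in − | out + | prev ⊥ | push {4}
  [7] u=0 | in ⊤ | out ⊤ | prev − | push {5}
  [8] u=1 | in ⊤ | out ⊤ | prev + | push {}
  [9] u=2 | in ⊤ | out ⊤ | prev − | push {0,1,3}
  [10] u=4 | in ⊤ | out ⊤ | prev − | push {}
  [11] u=5 | in ⊤ | out ⊤ | prev + | push {4}
  [12] u=0 | in ⊤ | out ⊤ | ==
  [13] u=1 | in ⊤ | out ⊤ | ==
  [14] u=3 | in ⊤ | out ⊤ | prev + | push {0,1,2}
  [15] u=4 | in ⊤ | out ⊤ | ==
  [16] u=0 | in ⊤ | out ⊤ | ==
  [17] u=1 | in ⊤ | out ⊤ | ==
  [18] u=2 | in ⊤ | out ⊤ | ==

Converged values:
  [0] ⊤
  [1] ⊤
  [2] ⊤
  [3] ⊤
  [4] ⊤
  [5] ⊤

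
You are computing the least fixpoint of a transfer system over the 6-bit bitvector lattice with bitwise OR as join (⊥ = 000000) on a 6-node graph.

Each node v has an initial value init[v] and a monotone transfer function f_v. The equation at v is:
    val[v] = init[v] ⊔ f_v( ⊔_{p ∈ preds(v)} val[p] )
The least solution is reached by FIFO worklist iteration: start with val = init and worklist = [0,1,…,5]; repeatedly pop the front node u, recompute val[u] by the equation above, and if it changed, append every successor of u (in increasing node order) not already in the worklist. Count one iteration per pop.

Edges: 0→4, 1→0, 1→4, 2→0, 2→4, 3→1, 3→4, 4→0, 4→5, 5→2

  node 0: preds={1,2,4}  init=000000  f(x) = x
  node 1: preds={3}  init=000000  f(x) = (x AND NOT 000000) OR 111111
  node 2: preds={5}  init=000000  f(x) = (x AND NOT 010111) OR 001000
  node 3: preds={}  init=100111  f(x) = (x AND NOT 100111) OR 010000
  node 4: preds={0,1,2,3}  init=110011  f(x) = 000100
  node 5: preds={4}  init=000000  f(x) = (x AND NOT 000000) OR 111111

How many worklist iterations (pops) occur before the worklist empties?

Worklist (11 pops):
  #1 pop 0: in=110011 → 110011 (was 000000); enqueue []
  #2 pop 1: in=100111 → 111111 (was 000000); enqueue [0]
  #3 pop 2: in=000000 → 001000 (was 000000); enqueue []
  #4 pop 3: in=000000 → 110111 (was 100111); enqueue [1]
  #5 pop 4: in=111111 → 110111 (was 110011); enqueue []
  #6 pop 5: in=110111 → 111111 (was 000000); enqueue [2]
  #7 pop 0: in=111111 → 111111 (was 110011); enqueue [4]
  #8 pop 1: in=110111 → 111111 (no change)
  #9 pop 2: in=111111 → 101000 (was 001000); enqueue [0]
  #10 pop 4: in=111111 → 110111 (no change)
  #11 pop 0: in=111111 → 111111 (no change)

Fixpoint:
  val[0] = 111111
  val[1] = 111111
  val[2] = 101000
  val[3] = 110111
  val[4] = 110111
  val[5] = 111111

11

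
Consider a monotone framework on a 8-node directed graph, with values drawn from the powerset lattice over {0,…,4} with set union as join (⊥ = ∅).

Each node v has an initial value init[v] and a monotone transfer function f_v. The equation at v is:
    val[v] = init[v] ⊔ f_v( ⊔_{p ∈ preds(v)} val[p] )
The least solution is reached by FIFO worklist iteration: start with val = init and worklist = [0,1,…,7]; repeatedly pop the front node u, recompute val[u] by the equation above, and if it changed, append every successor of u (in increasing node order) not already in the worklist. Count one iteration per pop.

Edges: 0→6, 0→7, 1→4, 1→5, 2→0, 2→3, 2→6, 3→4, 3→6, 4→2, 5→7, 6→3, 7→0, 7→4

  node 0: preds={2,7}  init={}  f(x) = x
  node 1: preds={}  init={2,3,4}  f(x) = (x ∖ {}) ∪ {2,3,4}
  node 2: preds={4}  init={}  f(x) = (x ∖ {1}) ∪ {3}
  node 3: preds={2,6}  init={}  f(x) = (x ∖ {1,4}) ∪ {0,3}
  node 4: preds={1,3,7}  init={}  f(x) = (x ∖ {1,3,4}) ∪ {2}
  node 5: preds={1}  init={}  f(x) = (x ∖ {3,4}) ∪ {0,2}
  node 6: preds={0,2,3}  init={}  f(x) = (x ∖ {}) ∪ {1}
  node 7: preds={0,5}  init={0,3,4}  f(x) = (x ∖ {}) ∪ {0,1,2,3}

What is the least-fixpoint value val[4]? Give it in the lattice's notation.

Iteration log — 16 steps:
  step 1. node 0  ⊔preds={0,3,4}  new={0,3,4}  old={}  +wl: 
  step 2. node 1  ⊔preds={}  new={2,3,4}  stable
  step 3. node 2  ⊔preds={}  new={3}  old={}  +wl: 0
  step 4. node 3  ⊔preds={3}  new={0,3}  old={}  +wl: 
  step 5. node 4  ⊔preds={0,2,3,4}  new={0,2}  old={}  +wl: 2
  step 6. node 5  ⊔preds={2,3,4}  new={0,2}  old={}  +wl: 
  step 7. node 6  ⊔preds={0,3,4}  new={0,1,3,4}  old={}  +wl: 3
  step 8. node 7  ⊔preds={0,2,3,4}  new={0,1,2,3,4}  old={0,3,4}  +wl: 4
  step 9. node 0  ⊔preds={0,1,2,3,4}  new={0,1,2,3,4}  old={0,3,4}  +wl: 6,7
  step 10. node 2  ⊔preds={0,2}  new={0,2,3}  old={3}  +wl: 0
  step 11. node 3  ⊔preds={0,1,2,3,4}  new={0,2,3}  old={0,3}  +wl: 
  step 12. node 4  ⊔preds={0,1,2,3,4}  new={0,2}  stable
  step 13. node 6  ⊔preds={0,1,2,3,4}  new={0,1,2,3,4}  old={0,1,3,4}  +wl: 3
  step 14. node 7  ⊔preds={0,1,2,3,4}  new={0,1,2,3,4}  stable
  step 15. node 0  ⊔preds={0,1,2,3,4}  new={0,1,2,3,4}  stable
  step 16. node 3  ⊔preds={0,1,2,3,4}  new={0,2,3}  stable

Least fixpoint reached:
  node 0: {0,1,2,3,4}
  node 1: {2,3,4}
  node 2: {0,2,3}
  node 3: {0,2,3}
  node 4: {0,2}
  node 5: {0,2}
  node 6: {0,1,2,3,4}
  node 7: {0,1,2,3,4}

{0,2}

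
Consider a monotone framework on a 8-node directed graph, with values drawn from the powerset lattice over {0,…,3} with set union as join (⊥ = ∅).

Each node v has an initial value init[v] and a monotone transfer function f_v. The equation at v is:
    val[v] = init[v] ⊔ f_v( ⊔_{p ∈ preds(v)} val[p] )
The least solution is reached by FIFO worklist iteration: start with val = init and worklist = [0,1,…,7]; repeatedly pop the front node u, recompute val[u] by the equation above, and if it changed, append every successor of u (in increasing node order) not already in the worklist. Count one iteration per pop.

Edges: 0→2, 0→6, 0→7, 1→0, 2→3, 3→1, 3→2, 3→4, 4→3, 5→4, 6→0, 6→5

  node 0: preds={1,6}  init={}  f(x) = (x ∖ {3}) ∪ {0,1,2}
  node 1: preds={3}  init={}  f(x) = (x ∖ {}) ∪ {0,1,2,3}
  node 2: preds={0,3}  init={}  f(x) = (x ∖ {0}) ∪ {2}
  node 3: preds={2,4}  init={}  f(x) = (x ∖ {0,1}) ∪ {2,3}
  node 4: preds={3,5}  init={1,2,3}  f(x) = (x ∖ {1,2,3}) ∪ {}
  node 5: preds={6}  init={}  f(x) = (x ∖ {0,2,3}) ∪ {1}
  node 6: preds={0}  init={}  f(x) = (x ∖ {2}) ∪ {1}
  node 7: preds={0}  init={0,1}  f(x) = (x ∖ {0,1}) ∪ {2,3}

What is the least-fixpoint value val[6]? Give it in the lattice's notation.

Iteration log — 14 steps:
  step 1. node 0  ⊔preds={}  new={0,1,2}  old={}  +wl: 
  step 2. node 1  ⊔preds={}  new={0,1,2,3}  old={}  +wl: 0
  step 3. node 2  ⊔preds={0,1,2}  new={1,2}  old={}  +wl: 
  step 4. node 3  ⊔preds={1,2,3}  new={2,3}  old={}  +wl: 1,2
  step 5. node 4  ⊔preds={2,3}  new={1,2,3}  stable
  step 6. node 5  ⊔preds={}  new={1}  old={}  +wl: 4
  step 7. node 6  ⊔preds={0,1,2}  new={0,1}  old={}  +wl: 5
  step 8. node 7  ⊔preds={0,1,2}  new={0,1,2,3}  old={0,1}  +wl: 
  step 9. node 0  ⊔preds={0,1,2,3}  new={0,1,2}  stable
  step 10. node 1  ⊔preds={2,3}  new={0,1,2,3}  stable
  step 11. node 2  ⊔preds={0,1,2,3}  new={1,2,3}  old={1,2}  +wl: 3
  step 12. node 4  ⊔preds={1,2,3}  new={1,2,3}  stable
  step 13. node 5  ⊔preds={0,1}  new={1}  stable
  step 14. node 3  ⊔preds={1,2,3}  new={2,3}  stable

Least fixpoint reached:
  node 0: {0,1,2}
  node 1: {0,1,2,3}
  node 2: {1,2,3}
  node 3: {2,3}
  node 4: {1,2,3}
  node 5: {1}
  node 6: {0,1}
  node 7: {0,1,2,3}

{0,1}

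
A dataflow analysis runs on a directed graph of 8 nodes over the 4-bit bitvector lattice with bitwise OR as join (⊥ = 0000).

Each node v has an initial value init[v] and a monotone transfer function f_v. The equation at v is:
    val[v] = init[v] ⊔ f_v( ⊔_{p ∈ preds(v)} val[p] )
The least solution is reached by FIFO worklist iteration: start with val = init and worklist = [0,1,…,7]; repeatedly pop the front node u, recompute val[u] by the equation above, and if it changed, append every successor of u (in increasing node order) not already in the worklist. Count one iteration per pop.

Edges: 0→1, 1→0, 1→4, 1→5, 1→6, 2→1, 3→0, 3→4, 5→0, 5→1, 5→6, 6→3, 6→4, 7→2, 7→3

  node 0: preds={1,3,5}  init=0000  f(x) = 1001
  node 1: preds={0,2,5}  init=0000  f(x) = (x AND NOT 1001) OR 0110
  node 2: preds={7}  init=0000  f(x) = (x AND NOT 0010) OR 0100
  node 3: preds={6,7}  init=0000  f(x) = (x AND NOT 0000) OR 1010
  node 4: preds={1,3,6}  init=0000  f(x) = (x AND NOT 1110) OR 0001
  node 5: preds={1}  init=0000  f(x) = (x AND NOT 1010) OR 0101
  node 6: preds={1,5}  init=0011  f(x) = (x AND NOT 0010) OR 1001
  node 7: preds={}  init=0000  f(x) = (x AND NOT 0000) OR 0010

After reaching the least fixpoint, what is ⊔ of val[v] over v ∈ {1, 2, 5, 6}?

Iteration log — 14 steps:
  step 1. node 0  ⊔preds=0000  new=1001  old=0000  +wl: 
  step 2. node 1  ⊔preds=1001  new=0110  old=0000  +wl: 0
  step 3. node 2  ⊔preds=0000  new=0100  old=0000  +wl: 1
  step 4. node 3  ⊔preds=0011  new=1011  old=0000  +wl: 
  step 5. node 4  ⊔preds=1111  new=0001  old=0000  +wl: 
  step 6. node 5  ⊔preds=0110  new=0101  old=0000  +wl: 
  step 7. node 6  ⊔preds=0111  new=1111  old=0011  +wl: 3,4
  step 8. node 7  ⊔preds=0000  new=0010  old=0000  +wl: 2
  step 9. node 0  ⊔preds=1111  new=1001  stable
  step 10. node 1  ⊔preds=1101  new=0110  stable
  step 11. node 3  ⊔preds=1111  new=1111  old=1011  +wl: 0
  step 12. node 4  ⊔preds=1111  new=0001  stable
  step 13. node 2  ⊔preds=0010  new=0100  stable
  step 14. node 0  ⊔preds=1111  new=1001  stable

Least fixpoint reached:
  node 0: 1001
  node 1: 0110
  node 2: 0100
  node 3: 1111
  node 4: 0001
  node 5: 0101
  node 6: 1111
  node 7: 0010

1111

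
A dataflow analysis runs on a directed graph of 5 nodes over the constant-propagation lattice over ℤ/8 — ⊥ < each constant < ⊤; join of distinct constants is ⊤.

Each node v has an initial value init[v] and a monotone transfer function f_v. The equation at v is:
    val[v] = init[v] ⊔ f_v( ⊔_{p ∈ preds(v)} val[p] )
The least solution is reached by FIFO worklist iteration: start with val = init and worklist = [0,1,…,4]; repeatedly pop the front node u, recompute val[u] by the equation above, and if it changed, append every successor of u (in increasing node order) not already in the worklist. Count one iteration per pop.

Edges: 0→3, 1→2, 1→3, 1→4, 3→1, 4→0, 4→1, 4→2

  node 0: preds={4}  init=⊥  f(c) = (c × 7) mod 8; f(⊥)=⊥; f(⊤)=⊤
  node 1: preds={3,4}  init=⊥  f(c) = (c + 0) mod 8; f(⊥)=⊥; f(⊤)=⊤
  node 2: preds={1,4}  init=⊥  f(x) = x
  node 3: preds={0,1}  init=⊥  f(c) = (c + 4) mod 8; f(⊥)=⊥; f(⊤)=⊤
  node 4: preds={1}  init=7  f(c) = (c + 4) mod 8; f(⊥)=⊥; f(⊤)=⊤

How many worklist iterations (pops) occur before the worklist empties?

Iteration log — 10 steps:
  step 1. node 0  ⊔preds=7  new=1  old=⊥  +wl: 
  step 2. node 1  ⊔preds=7  new=7  old=⊥  +wl: 
  step 3. node 2  ⊔preds=7  new=7  old=⊥  +wl: 
  step 4. node 3  ⊔preds=⊤  new=⊤  old=⊥  +wl: 1
  step 5. node 4  ⊔preds=7  new=⊤  old=7  +wl: 0,2
  step 6. node 1  ⊔preds=⊤  new=⊤  old=7  +wl: 3,4
  step 7. node 0  ⊔preds=⊤  new=⊤  old=1  +wl: 
  step 8. node 2  ⊔preds=⊤  new=⊤  old=7  +wl: 
  step 9. node 3  ⊔preds=⊤  new=⊤  stable
  step 10. node 4  ⊔preds=⊤  new=⊤  stable

Least fixpoint reached:
  node 0: ⊤
  node 1: ⊤
  node 2: ⊤
  node 3: ⊤
  node 4: ⊤

10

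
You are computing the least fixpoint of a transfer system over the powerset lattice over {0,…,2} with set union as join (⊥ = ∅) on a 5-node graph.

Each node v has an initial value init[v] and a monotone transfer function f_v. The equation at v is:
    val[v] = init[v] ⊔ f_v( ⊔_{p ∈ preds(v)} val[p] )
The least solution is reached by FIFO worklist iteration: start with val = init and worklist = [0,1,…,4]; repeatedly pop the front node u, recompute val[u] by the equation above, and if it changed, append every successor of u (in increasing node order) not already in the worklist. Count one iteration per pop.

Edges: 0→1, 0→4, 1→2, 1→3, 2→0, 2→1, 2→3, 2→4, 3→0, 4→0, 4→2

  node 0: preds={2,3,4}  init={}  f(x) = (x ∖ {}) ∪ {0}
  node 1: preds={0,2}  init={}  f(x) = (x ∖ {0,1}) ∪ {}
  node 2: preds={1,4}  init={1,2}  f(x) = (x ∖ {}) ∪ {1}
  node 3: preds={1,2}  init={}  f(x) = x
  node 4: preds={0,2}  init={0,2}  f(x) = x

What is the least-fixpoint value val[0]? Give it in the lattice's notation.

{0,1,2}

Trace (8 dequeues):
  [1] u=0 | in {0,1,2} | out {0,1,2} | prev {} | push {}
  [2] u=1 | in {0,1,2} | out {2} | prev {} | push {}
  [3] u=2 | in {0,2} | out {0,1,2} | prev {1,2} | push {0,1}
  [4] u=3 | in {0,1,2} | out {0,1,2} | prev {} | push {}
  [5] u=4 | in {0,1,2} | out {0,1,2} | prev {0,2} | push {2}
  [6] u=0 | in {0,1,2} | out {0,1,2} | ==
  [7] u=1 | in {0,1,2} | out {2} | ==
  [8] u=2 | in {0,1,2} | out {0,1,2} | ==

Converged values:
  [0] {0,1,2}
  [1] {2}
  [2] {0,1,2}
  [3] {0,1,2}
  [4] {0,1,2}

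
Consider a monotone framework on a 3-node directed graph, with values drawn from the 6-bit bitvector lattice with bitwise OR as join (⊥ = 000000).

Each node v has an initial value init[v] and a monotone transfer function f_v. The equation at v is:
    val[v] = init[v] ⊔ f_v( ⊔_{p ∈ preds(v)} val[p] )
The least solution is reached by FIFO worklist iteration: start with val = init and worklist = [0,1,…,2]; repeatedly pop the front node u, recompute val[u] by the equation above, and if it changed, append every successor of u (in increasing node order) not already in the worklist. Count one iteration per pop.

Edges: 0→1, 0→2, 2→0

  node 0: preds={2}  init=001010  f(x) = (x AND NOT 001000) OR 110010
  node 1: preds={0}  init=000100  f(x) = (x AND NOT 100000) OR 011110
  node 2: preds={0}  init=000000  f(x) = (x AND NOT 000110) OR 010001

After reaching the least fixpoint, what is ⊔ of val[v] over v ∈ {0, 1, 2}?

Iteration log — 6 steps:
  step 1. node 0  ⊔preds=000000  new=111010  old=001010  +wl: 
  step 2. node 1  ⊔preds=111010  new=011110  old=000100  +wl: 
  step 3. node 2  ⊔preds=111010  new=111001  old=000000  +wl: 0
  step 4. node 0  ⊔preds=111001  new=111011  old=111010  +wl: 1,2
  step 5. node 1  ⊔preds=111011  new=011111  old=011110  +wl: 
  step 6. node 2  ⊔preds=111011  new=111001  stable

Least fixpoint reached:
  node 0: 111011
  node 1: 011111
  node 2: 111001

111111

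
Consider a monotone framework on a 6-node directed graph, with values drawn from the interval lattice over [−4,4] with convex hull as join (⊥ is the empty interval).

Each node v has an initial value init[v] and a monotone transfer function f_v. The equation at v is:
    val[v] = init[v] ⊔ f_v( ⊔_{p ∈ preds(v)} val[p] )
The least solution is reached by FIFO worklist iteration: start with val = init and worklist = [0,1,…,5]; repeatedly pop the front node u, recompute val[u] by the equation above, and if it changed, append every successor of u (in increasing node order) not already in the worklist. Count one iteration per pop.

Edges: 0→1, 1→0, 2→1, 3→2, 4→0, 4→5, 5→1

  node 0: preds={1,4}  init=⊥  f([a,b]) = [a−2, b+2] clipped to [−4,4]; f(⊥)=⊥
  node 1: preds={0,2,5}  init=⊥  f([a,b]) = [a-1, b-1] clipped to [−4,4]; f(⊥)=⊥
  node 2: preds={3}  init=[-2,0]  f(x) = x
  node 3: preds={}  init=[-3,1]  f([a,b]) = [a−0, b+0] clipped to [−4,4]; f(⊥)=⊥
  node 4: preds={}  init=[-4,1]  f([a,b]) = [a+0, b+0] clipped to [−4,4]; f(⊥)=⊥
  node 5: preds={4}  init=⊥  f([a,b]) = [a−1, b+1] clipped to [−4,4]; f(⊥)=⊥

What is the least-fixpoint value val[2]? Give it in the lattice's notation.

Trace (9 dequeues):
  [1] u=0 | in [-4,1] | out [-4,3] | prev ⊥ | push {}
  [2] u=1 | in [-4,3] | out [-4,2] | prev ⊥ | push {0}
  [3] u=2 | in [-3,1] | out [-3,1] | prev [-2,0] | push {1}
  [4] u=3 | in ⊥ | out [-3,1] | ==
  [5] u=4 | in ⊥ | out [-4,1] | ==
  [6] u=5 | in [-4,1] | out [-4,2] | prev ⊥ | push {}
  [7] u=0 | in [-4,2] | out [-4,4] | prev [-4,3] | push {}
  [8] u=1 | in [-4,4] | out [-4,3] | prev [-4,2] | push {0}
  [9] u=0 | in [-4,3] | out [-4,4] | ==

Converged values:
  [0] [-4,4]
  [1] [-4,3]
  [2] [-3,1]
  [3] [-3,1]
  [4] [-4,1]
  [5] [-4,2]

[-3,1]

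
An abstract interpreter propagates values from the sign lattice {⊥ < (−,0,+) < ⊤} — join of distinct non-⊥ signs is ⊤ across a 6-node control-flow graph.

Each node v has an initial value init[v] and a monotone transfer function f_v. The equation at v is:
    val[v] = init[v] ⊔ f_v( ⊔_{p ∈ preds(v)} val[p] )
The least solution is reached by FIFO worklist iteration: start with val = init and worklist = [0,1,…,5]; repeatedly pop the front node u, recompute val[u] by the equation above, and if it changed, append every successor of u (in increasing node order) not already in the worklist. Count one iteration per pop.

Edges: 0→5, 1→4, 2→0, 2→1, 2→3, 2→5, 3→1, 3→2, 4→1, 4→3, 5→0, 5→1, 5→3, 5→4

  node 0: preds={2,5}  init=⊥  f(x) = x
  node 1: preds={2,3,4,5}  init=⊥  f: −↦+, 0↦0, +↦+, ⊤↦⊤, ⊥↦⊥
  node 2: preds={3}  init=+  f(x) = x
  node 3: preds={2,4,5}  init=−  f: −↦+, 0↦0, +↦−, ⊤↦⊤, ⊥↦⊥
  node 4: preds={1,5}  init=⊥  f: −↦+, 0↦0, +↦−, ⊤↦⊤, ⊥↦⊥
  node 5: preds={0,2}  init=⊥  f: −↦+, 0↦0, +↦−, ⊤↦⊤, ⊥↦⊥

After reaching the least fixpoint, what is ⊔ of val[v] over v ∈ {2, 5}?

Iteration log — 12 steps:
  step 1. node 0  ⊔preds=+  new=+  old=⊥  +wl: 
  step 2. node 1  ⊔preds=⊤  new=⊤  old=⊥  +wl: 
  step 3. node 2  ⊔preds=−  new=⊤  old=+  +wl: 0,1
  step 4. node 3  ⊔preds=⊤  new=⊤  old=−  +wl: 2
  step 5. node 4  ⊔preds=⊤  new=⊤  old=⊥  +wl: 3
  step 6. node 5  ⊔preds=⊤  new=⊤  old=⊥  +wl: 4
  step 7. node 0  ⊔preds=⊤  new=⊤  old=+  +wl: 5
  step 8. node 1  ⊔preds=⊤  new=⊤  stable
  step 9. node 2  ⊔preds=⊤  new=⊤  stable
  step 10. node 3  ⊔preds=⊤  new=⊤  stable
  step 11. node 4  ⊔preds=⊤  new=⊤  stable
  step 12. node 5  ⊔preds=⊤  new=⊤  stable

Least fixpoint reached:
  node 0: ⊤
  node 1: ⊤
  node 2: ⊤
  node 3: ⊤
  node 4: ⊤
  node 5: ⊤

⊤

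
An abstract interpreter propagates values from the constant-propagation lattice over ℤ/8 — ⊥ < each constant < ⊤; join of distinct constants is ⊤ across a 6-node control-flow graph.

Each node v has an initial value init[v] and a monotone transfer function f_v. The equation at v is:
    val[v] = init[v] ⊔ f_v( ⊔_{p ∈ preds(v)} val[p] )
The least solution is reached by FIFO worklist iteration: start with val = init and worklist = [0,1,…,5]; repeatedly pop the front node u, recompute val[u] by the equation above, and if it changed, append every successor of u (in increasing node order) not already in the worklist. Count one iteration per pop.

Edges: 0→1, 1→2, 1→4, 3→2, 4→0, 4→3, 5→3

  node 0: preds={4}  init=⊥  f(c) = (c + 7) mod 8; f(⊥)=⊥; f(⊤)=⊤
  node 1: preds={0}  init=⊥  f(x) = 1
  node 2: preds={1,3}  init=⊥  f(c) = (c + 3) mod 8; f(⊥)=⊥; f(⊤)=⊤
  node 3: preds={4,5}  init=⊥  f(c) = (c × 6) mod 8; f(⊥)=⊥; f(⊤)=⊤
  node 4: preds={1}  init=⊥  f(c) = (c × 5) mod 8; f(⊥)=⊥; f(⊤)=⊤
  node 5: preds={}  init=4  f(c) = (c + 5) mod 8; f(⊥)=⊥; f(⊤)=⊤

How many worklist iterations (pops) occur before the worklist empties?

11

Iteration log — 11 steps:
  step 1. node 0  ⊔preds=⊥  new=⊥  stable
  step 2. node 1  ⊔preds=⊥  new=1  old=⊥  +wl: 
  step 3. node 2  ⊔preds=1  new=4  old=⊥  +wl: 
  step 4. node 3  ⊔preds=4  new=0  old=⊥  +wl: 2
  step 5. node 4  ⊔preds=1  new=5  old=⊥  +wl: 0,3
  step 6. node 5  ⊔preds=⊥  new=4  stable
  step 7. node 2  ⊔preds=⊤  new=⊤  old=4  +wl: 
  step 8. node 0  ⊔preds=5  new=4  old=⊥  +wl: 1
  step 9. node 3  ⊔preds=⊤  new=⊤  old=0  +wl: 2
  step 10. node 1  ⊔preds=4  new=1  stable
  step 11. node 2  ⊔preds=⊤  new=⊤  stable

Least fixpoint reached:
  node 0: 4
  node 1: 1
  node 2: ⊤
  node 3: ⊤
  node 4: 5
  node 5: 4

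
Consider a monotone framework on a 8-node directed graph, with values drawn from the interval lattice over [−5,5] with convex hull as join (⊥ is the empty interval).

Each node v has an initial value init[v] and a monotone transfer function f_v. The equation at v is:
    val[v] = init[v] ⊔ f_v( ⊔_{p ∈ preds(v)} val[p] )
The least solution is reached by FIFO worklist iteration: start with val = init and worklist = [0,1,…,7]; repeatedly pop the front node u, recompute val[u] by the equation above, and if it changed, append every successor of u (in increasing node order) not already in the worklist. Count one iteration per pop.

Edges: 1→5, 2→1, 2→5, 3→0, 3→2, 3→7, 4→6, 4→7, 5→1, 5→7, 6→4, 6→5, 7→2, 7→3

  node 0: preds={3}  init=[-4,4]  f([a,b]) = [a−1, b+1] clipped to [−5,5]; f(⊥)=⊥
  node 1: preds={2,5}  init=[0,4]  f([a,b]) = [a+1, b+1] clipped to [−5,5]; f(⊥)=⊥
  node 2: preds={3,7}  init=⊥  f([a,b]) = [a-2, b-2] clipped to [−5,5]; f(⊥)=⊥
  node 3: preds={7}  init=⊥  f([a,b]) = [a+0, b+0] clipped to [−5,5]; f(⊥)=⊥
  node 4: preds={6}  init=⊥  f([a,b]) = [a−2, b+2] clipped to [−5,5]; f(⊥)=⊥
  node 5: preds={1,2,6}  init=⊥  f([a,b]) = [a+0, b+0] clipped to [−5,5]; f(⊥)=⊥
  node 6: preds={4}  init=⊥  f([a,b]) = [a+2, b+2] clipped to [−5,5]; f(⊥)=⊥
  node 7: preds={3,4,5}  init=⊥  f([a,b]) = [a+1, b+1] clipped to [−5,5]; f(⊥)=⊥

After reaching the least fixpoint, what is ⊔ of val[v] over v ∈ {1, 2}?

[-5,5]

Trace (53 dequeues):
  [1] u=0 | in ⊥ | out [-4,4] | ==
  [2] u=1 | in ⊥ | out [0,4] | ==
  [3] u=2 | in ⊥ | out ⊥ | ==
  [4] u=3 | in ⊥ | out ⊥ | ==
  [5] u=4 | in ⊥ | out ⊥ | ==
  [6] u=5 | in [0,4] | out [0,4] | prev ⊥ | push {1}
  [7] u=6 | in ⊥ | out ⊥ | ==
  [8] u=7 | in [0,4] | out [1,5] | prev ⊥ | push {2,3}
  [9] u=1 | in [0,4] | out [0,5] | prev [0,4] | push {5}
  [10] u=2 | in [1,5] | out [-1,3] | prev ⊥ | push {1}
  [11] u=3 | in [1,5] | out [1,5] | prev ⊥ | push {0,2,7}
  [12] u=5 | in [-1,5] | out [-1,5] | prev [0,4] | push {}
  [13] u=1 | in [-1,5] | out [0,5] | ==
  [14] u=0 | in [1,5] | out [-4,5] | prev [-4,4] | push {}
  [15] u=2 | in [1,5] | out [-1,3] | ==
  [16] u=7 | in [-1,5] | out [0,5] | prev [1,5] | push {2,3}
  [17] u=2 | in [0,5] | out [-2,3] | prev [-1,3] | push {1,5}
  [18] u=3 | in [0,5] | out [0,5] | prev [1,5] | push {0,2,7}
  [19] u=1 | in [-2,5] | out [-1,5] | prev [0,5] | push {}
  [20] u=5 | in [-2,5] | out [-2,5] | prev [-1,5] | push {1}
  [21] u=0 | in [0,5] | out [-4,5] | ==
  [22] u=2 | in [0,5] | out [-2,3] | ==
  [23] u=7 | in [-2,5] | out [-1,5] | prev [0,5] | push {2,3}
  [24] u=1 | in [-2,5] | out [-1,5] | ==
  [25] u=2 | in [-1,5] | out [-3,3] | prev [-2,3] | push {1,5}
  [26] u=3 | in [-1,5] | out [-1,5] | prev [0,5] | push {0,2,7}
  [27] u=1 | in [-3,5] | out [-2,5] | prev [-1,5] | push {}
  [28] u=5 | in [-3,5] | out [-3,5] | prev [-2,5] | push {1}
  [29] u=0 | in [-1,5] | out [-4,5] | ==
  [30] u=2 | in [-1,5] | out [-3,3] | ==
  [31] u=7 | in [-3,5] | out [-2,5] | prev [-1,5] | push {2,3}
  [32] u=1 | in [-3,5] | out [-2,5] | ==
  [33] u=2 | in [-2,5] | out [-4,3] | prev [-3,3] | push {1,5}
  [34] u=3 | in [-2,5] | out [-2,5] | prev [-1,5] | push {0,2,7}
  [35] u=1 | in [-4,5] | out [-3,5] | prev [-2,5] | push {}
  [36] u=5 | in [-4,5] | out [-4,5] | prev [-3,5] | push {1}
  [37] u=0 | in [-2,5] | out [-4,5] | ==
  [38] u=2 | in [-2,5] | out [-4,3] | ==
  [39] u=7 | in [-4,5] | out [-3,5] | prev [-2,5] | push {2,3}
  [40] u=1 | in [-4,5] | out [-3,5] | ==
  [41] u=2 | in [-3,5] | out [-5,3] | prev [-4,3] | push {1,5}
  [42] u=3 | in [-3,5] | out [-3,5] | prev [-2,5] | push {0,2,7}
  [43] u=1 | in [-5,5] | out [-4,5] | prev [-3,5] | push {}
  [44] u=5 | in [-5,5] | out [-5,5] | prev [-4,5] | push {1}
  [45] u=0 | in [-3,5] | out [-4,5] | ==
  [46] u=2 | in [-3,5] | out [-5,3] | ==
  [47] u=7 | in [-5,5] | out [-4,5] | prev [-3,5] | push {2,3}
  [48] u=1 | in [-5,5] | out [-4,5] | ==
  [49] u=2 | in [-4,5] | out [-5,3] | ==
  [50] u=3 | in [-4,5] | out [-4,5] | prev [-3,5] | push {0,2,7}
  [51] u=0 | in [-4,5] | out [-5,5] | prev [-4,5] | push {}
  [52] u=2 | in [-4,5] | out [-5,3] | ==
  [53] u=7 | in [-5,5] | out [-4,5] | ==

Converged values:
  [0] [-5,5]
  [1] [-4,5]
  [2] [-5,3]
  [3] [-4,5]
  [4] ⊥
  [5] [-5,5]
  [6] ⊥
  [7] [-4,5]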